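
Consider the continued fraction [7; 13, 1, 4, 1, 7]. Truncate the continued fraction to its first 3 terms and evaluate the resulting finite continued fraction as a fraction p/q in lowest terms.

99/14

a_0 = 7: 7/1
a_1 = 13: 92/13
a_2 = 1: 99/14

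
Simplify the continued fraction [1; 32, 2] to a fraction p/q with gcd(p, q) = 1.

Starting at the tail and folding back:
Start with 2.
32 + 1/(2/1) = 32 + 1/2 = 65/2
1 + 1/(65/2) = 1 + 2/65 = 67/65

67/65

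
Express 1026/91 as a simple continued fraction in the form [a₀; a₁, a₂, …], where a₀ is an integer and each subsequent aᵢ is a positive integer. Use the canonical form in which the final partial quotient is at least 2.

Apply division with remainder until the remainder is 0:
⌊1026/91⌋ = 11, remainder 25
⌊91/25⌋ = 3, remainder 16
⌊25/16⌋ = 1, remainder 9
⌊16/9⌋ = 1, remainder 7
⌊9/7⌋ = 1, remainder 2
⌊7/2⌋ = 3, remainder 1
⌊2/1⌋ = 2, remainder 0

[11; 3, 1, 1, 1, 3, 2]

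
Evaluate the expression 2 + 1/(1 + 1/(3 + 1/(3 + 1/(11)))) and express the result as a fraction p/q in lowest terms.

Start with 11.
3 + 1/(11/1) = 3 + 1/11 = 34/11
3 + 1/(34/11) = 3 + 11/34 = 113/34
1 + 1/(113/34) = 1 + 34/113 = 147/113
2 + 1/(147/113) = 2 + 113/147 = 407/147

407/147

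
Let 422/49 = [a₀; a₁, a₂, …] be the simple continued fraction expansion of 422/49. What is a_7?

2

⌊422/49⌋ = 8, remainder 30
⌊49/30⌋ = 1, remainder 19
⌊30/19⌋ = 1, remainder 11
⌊19/11⌋ = 1, remainder 8
⌊11/8⌋ = 1, remainder 3
⌊8/3⌋ = 2, remainder 2
⌊3/2⌋ = 1, remainder 1
⌊2/1⌋ = 2, remainder 0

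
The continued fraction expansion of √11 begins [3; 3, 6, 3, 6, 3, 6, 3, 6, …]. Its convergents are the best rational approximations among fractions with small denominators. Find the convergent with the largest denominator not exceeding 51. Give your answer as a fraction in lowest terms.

List convergents until the denominator exceeds the bound:
a_0 = 3: 3/1  (≤ bound)
a_1 = 3: 10/3  (≤ bound)
a_2 = 6: 63/19  (≤ bound)
a_3 = 3: 199/60  (> 51, stop)

63/19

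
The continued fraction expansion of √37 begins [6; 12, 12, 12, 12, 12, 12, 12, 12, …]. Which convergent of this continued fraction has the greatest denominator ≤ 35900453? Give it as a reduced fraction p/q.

18798954/3090529

List convergents until the denominator exceeds the bound:
a_0 = 6: 6/1  (≤ bound)
a_1 = 12: 73/12  (≤ bound)
a_2 = 12: 882/145  (≤ bound)
a_3 = 12: 10657/1752  (≤ bound)
a_4 = 12: 128766/21169  (≤ bound)
a_5 = 12: 1555849/255780  (≤ bound)
a_6 = 12: 18798954/3090529  (≤ bound)
a_7 = 12: 227143297/37342128  (> 35900453, stop)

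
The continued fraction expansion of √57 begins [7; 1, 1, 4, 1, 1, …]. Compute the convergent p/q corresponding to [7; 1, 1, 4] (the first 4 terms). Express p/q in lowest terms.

a_0 = 7: 7/1
a_1 = 1: 8/1
a_2 = 1: 15/2
a_3 = 4: 68/9

68/9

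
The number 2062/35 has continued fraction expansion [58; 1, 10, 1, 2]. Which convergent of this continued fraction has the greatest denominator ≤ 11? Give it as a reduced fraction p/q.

648/11

List convergents until the denominator exceeds the bound:
a_0 = 58: 58/1  (≤ bound)
a_1 = 1: 59/1  (≤ bound)
a_2 = 10: 648/11  (≤ bound)
a_3 = 1: 707/12  (> 11, stop)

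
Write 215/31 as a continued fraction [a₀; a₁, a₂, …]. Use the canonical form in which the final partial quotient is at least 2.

Apply division with remainder until the remainder is 0:
⌊215/31⌋ = 6, remainder 29
⌊31/29⌋ = 1, remainder 2
⌊29/2⌋ = 14, remainder 1
⌊2/1⌋ = 2, remainder 0

[6; 1, 14, 2]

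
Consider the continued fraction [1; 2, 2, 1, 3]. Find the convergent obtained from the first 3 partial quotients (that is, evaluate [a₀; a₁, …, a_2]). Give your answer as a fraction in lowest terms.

a_0 = 1: 1/1
a_1 = 2: 3/2
a_2 = 2: 7/5

7/5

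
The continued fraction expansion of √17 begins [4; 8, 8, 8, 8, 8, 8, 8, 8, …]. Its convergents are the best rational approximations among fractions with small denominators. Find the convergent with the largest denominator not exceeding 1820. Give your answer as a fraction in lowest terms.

2177/528

a_0 = 4: 4/1  (≤ bound)
a_1 = 8: 33/8  (≤ bound)
a_2 = 8: 268/65  (≤ bound)
a_3 = 8: 2177/528  (≤ bound)
a_4 = 8: 17684/4289  (> 1820, stop)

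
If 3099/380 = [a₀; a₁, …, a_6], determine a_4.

1

Apply division with remainder until the remainder is 0:
⌊3099/380⌋ = 8, remainder 59
⌊380/59⌋ = 6, remainder 26
⌊59/26⌋ = 2, remainder 7
⌊26/7⌋ = 3, remainder 5
⌊7/5⌋ = 1, remainder 2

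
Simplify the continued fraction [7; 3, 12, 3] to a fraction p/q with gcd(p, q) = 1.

835/114

Use the convergent recurrence hₖ = aₖ·hₖ₋₁ + hₖ₋₂ (and likewise for the denominators kₖ):
a_0 = 7: 7/1
a_1 = 3: 22/3
a_2 = 12: 271/37
a_3 = 3: 835/114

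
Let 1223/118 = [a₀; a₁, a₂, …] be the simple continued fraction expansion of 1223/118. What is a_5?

Repeatedly divide and take the remainder:
1223 = 10·118 + 43, so a_0 = 10
118 = 2·43 + 32, so a_1 = 2
43 = 1·32 + 11, so a_2 = 1
32 = 2·11 + 10, so a_3 = 2
11 = 1·10 + 1, so a_4 = 1
10 = 10·1 + 0, so a_5 = 10

10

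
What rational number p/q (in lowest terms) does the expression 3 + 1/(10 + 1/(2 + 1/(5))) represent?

356/115

Start with 5.
2 + 1/(5/1) = 2 + 1/5 = 11/5
10 + 1/(11/5) = 10 + 5/11 = 115/11
3 + 1/(115/11) = 3 + 11/115 = 356/115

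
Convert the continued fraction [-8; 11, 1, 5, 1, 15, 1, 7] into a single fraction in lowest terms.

-87935/11109

Build up convergents one term at a time:
a_0 = -8: -8/1
a_1 = 11: -87/11
a_2 = 1: -95/12
a_3 = 5: -562/71
a_4 = 1: -657/83
a_5 = 15: -10417/1316
a_6 = 1: -11074/1399
a_7 = 7: -87935/11109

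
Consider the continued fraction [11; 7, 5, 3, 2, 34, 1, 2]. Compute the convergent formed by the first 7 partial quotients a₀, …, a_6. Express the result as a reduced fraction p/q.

Start with 1.
34 + 1/(1/1) = 34 + 1/1 = 35/1
2 + 1/(35/1) = 2 + 1/35 = 71/35
3 + 1/(71/35) = 3 + 35/71 = 248/71
5 + 1/(248/71) = 5 + 71/248 = 1311/248
7 + 1/(1311/248) = 7 + 248/1311 = 9425/1311
11 + 1/(9425/1311) = 11 + 1311/9425 = 104986/9425

104986/9425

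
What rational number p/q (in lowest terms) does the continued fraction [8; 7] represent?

Starting at the tail and folding back:
Start with 7.
8 + 1/(7/1) = 8 + 1/7 = 57/7

57/7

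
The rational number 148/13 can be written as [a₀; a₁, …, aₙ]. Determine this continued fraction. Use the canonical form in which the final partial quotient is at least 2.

[11; 2, 1, 1, 2]

Run the Euclidean algorithm, recording each quotient:
148 = 11·13 + 5, so a_0 = 11
13 = 2·5 + 3, so a_1 = 2
5 = 1·3 + 2, so a_2 = 1
3 = 1·2 + 1, so a_3 = 1
2 = 2·1 + 0, so a_4 = 2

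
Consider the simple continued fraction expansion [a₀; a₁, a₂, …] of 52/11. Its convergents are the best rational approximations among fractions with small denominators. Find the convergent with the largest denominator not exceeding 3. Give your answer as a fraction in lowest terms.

a_0 = 4: 4/1  (≤ bound)
a_1 = 1: 5/1  (≤ bound)
a_2 = 2: 14/3  (≤ bound)
a_3 = 1: 19/4  (> 3, stop)

14/3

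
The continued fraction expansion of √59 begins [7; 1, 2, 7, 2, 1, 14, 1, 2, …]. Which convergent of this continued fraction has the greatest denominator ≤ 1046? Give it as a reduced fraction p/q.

List convergents until the denominator exceeds the bound:
a_0 = 7: 7/1  (≤ bound)
a_1 = 1: 8/1  (≤ bound)
a_2 = 2: 23/3  (≤ bound)
a_3 = 7: 169/22  (≤ bound)
a_4 = 2: 361/47  (≤ bound)
a_5 = 1: 530/69  (≤ bound)
a_6 = 14: 7781/1013  (≤ bound)
a_7 = 1: 8311/1082  (> 1046, stop)

7781/1013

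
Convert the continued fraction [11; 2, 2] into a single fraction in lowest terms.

Start with 2.
2 + 1/(2/1) = 2 + 1/2 = 5/2
11 + 1/(5/2) = 11 + 2/5 = 57/5

57/5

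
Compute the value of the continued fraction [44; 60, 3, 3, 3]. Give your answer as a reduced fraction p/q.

Compute successive convergents:
a_0 = 44: 44/1
a_1 = 60: 2641/60
a_2 = 3: 7967/181
a_3 = 3: 26542/603
a_4 = 3: 87593/1990

87593/1990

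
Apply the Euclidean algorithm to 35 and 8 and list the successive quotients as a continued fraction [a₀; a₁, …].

[4; 2, 1, 2]

35 = 4·8 + 3, so a_0 = 4
8 = 2·3 + 2, so a_1 = 2
3 = 1·2 + 1, so a_2 = 1
2 = 2·1 + 0, so a_3 = 2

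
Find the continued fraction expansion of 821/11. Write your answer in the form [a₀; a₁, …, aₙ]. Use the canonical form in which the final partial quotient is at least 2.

⌊821/11⌋ = 74, remainder 7
⌊11/7⌋ = 1, remainder 4
⌊7/4⌋ = 1, remainder 3
⌊4/3⌋ = 1, remainder 1
⌊3/1⌋ = 3, remainder 0

[74; 1, 1, 1, 3]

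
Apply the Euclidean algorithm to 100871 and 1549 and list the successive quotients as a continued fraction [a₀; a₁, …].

Apply division with remainder until the remainder is 0:
100871 ÷ 1549 → quotient 65, remainder 186
1549 ÷ 186 → quotient 8, remainder 61
186 ÷ 61 → quotient 3, remainder 3
61 ÷ 3 → quotient 20, remainder 1
3 ÷ 1 → quotient 3, remainder 0

[65; 8, 3, 20, 3]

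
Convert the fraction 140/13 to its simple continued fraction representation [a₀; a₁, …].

Run the Euclidean algorithm, recording each quotient:
⌊140/13⌋ = 10, remainder 10
⌊13/10⌋ = 1, remainder 3
⌊10/3⌋ = 3, remainder 1
⌊3/1⌋ = 3, remainder 0

[10; 1, 3, 3]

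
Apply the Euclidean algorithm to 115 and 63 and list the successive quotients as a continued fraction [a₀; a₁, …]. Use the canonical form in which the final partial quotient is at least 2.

[1; 1, 4, 1, 2, 1, 2]

115 ÷ 63 → quotient 1, remainder 52
63 ÷ 52 → quotient 1, remainder 11
52 ÷ 11 → quotient 4, remainder 8
11 ÷ 8 → quotient 1, remainder 3
8 ÷ 3 → quotient 2, remainder 2
3 ÷ 2 → quotient 1, remainder 1
2 ÷ 1 → quotient 2, remainder 0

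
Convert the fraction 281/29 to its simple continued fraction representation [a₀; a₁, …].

[9; 1, 2, 4, 2]

⌊281/29⌋ = 9, remainder 20
⌊29/20⌋ = 1, remainder 9
⌊20/9⌋ = 2, remainder 2
⌊9/2⌋ = 4, remainder 1
⌊2/1⌋ = 2, remainder 0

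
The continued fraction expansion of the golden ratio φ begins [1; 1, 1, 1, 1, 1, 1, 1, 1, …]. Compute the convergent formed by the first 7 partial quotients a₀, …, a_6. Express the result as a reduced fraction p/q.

21/13

Work from the innermost term outward:
Start with 1.
1 + 1/(1/1) = 1 + 1/1 = 2/1
1 + 1/(2/1) = 1 + 1/2 = 3/2
1 + 1/(3/2) = 1 + 2/3 = 5/3
1 + 1/(5/3) = 1 + 3/5 = 8/5
1 + 1/(8/5) = 1 + 5/8 = 13/8
1 + 1/(13/8) = 1 + 8/13 = 21/13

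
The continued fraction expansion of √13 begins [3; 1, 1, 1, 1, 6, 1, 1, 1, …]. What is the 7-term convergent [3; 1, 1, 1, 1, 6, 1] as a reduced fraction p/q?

137/38

a_0 = 3: 3/1
a_1 = 1: 4/1
a_2 = 1: 7/2
a_3 = 1: 11/3
a_4 = 1: 18/5
a_5 = 6: 119/33
a_6 = 1: 137/38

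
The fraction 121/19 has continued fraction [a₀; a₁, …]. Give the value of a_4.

2

Apply division with remainder until the remainder is 0:
⌊121/19⌋ = 6, remainder 7
⌊19/7⌋ = 2, remainder 5
⌊7/5⌋ = 1, remainder 2
⌊5/2⌋ = 2, remainder 1
⌊2/1⌋ = 2, remainder 0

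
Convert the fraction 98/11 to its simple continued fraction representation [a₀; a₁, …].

98 = 8·11 + 10, so a_0 = 8
11 = 1·10 + 1, so a_1 = 1
10 = 10·1 + 0, so a_2 = 10

[8; 1, 10]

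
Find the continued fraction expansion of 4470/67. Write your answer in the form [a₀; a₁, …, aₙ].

Repeatedly divide and take the remainder:
4470 ÷ 67 → quotient 66, remainder 48
67 ÷ 48 → quotient 1, remainder 19
48 ÷ 19 → quotient 2, remainder 10
19 ÷ 10 → quotient 1, remainder 9
10 ÷ 9 → quotient 1, remainder 1
9 ÷ 1 → quotient 9, remainder 0

[66; 1, 2, 1, 1, 9]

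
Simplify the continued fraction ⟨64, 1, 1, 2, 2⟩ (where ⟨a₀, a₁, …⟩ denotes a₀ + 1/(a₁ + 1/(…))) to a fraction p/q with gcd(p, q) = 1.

Work from the innermost term outward:
Start with 2.
2 + 1/(2/1) = 2 + 1/2 = 5/2
1 + 1/(5/2) = 1 + 2/5 = 7/5
1 + 1/(7/5) = 1 + 5/7 = 12/7
64 + 1/(12/7) = 64 + 7/12 = 775/12

775/12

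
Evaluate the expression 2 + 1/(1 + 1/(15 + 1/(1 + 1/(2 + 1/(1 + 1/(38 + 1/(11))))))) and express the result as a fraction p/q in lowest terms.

a_0 = 2: 2/1
a_1 = 1: 3/1
a_2 = 15: 47/16
a_3 = 1: 50/17
a_4 = 2: 147/50
a_5 = 1: 197/67
a_6 = 38: 7633/2596
a_7 = 11: 84160/28623

84160/28623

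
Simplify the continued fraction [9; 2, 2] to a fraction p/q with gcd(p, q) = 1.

Starting at the tail and folding back:
Start with 2.
2 + 1/(2/1) = 2 + 1/2 = 5/2
9 + 1/(5/2) = 9 + 2/5 = 47/5

47/5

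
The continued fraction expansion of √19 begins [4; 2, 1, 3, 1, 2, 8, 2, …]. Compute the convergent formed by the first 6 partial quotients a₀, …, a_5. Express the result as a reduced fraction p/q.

170/39

Start with 2.
1 + 1/(2/1) = 1 + 1/2 = 3/2
3 + 1/(3/2) = 3 + 2/3 = 11/3
1 + 1/(11/3) = 1 + 3/11 = 14/11
2 + 1/(14/11) = 2 + 11/14 = 39/14
4 + 1/(39/14) = 4 + 14/39 = 170/39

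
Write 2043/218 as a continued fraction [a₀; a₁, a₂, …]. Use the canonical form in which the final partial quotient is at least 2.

[9; 2, 1, 2, 4, 6]

⌊2043/218⌋ = 9, remainder 81
⌊218/81⌋ = 2, remainder 56
⌊81/56⌋ = 1, remainder 25
⌊56/25⌋ = 2, remainder 6
⌊25/6⌋ = 4, remainder 1
⌊6/1⌋ = 6, remainder 0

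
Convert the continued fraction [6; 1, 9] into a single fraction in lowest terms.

69/10

Start with 9.
1 + 1/(9/1) = 1 + 1/9 = 10/9
6 + 1/(10/9) = 6 + 9/10 = 69/10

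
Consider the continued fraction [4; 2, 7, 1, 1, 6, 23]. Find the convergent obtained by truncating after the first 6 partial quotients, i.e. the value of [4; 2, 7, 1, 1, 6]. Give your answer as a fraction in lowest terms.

a_0 = 4: 4/1
a_1 = 2: 9/2
a_2 = 7: 67/15
a_3 = 1: 76/17
a_4 = 1: 143/32
a_5 = 6: 934/209

934/209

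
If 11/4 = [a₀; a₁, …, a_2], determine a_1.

1

Repeatedly divide and take the remainder:
11 = 2·4 + 3, so a_0 = 2
4 = 1·3 + 1, so a_1 = 1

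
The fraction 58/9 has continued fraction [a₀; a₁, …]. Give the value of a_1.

58 = 6·9 + 4, so a_0 = 6
9 = 2·4 + 1, so a_1 = 2

2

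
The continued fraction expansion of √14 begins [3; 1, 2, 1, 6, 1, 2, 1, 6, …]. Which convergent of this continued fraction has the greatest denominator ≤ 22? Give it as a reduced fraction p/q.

15/4

a_0 = 3: 3/1  (≤ bound)
a_1 = 1: 4/1  (≤ bound)
a_2 = 2: 11/3  (≤ bound)
a_3 = 1: 15/4  (≤ bound)
a_4 = 6: 101/27  (> 22, stop)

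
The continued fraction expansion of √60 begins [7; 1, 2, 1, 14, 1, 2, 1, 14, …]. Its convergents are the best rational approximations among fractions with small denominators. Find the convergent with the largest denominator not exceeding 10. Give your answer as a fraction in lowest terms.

31/4

List convergents until the denominator exceeds the bound:
a_0 = 7: 7/1  (≤ bound)
a_1 = 1: 8/1  (≤ bound)
a_2 = 2: 23/3  (≤ bound)
a_3 = 1: 31/4  (≤ bound)
a_4 = 14: 457/59  (> 10, stop)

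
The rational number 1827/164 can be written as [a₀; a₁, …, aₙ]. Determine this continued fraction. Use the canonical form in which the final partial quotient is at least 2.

[11; 7, 7, 1, 2]

Repeatedly divide and take the remainder:
1827 ÷ 164 → quotient 11, remainder 23
164 ÷ 23 → quotient 7, remainder 3
23 ÷ 3 → quotient 7, remainder 2
3 ÷ 2 → quotient 1, remainder 1
2 ÷ 1 → quotient 2, remainder 0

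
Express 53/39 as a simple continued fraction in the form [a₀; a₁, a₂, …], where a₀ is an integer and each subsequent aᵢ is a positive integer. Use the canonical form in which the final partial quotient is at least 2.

53 ÷ 39 → quotient 1, remainder 14
39 ÷ 14 → quotient 2, remainder 11
14 ÷ 11 → quotient 1, remainder 3
11 ÷ 3 → quotient 3, remainder 2
3 ÷ 2 → quotient 1, remainder 1
2 ÷ 1 → quotient 2, remainder 0

[1; 2, 1, 3, 1, 2]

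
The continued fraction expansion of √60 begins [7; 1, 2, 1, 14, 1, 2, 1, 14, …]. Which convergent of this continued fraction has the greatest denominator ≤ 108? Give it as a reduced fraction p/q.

488/63

List convergents until the denominator exceeds the bound:
a_0 = 7: 7/1  (≤ bound)
a_1 = 1: 8/1  (≤ bound)
a_2 = 2: 23/3  (≤ bound)
a_3 = 1: 31/4  (≤ bound)
a_4 = 14: 457/59  (≤ bound)
a_5 = 1: 488/63  (≤ bound)
a_6 = 2: 1433/185  (> 108, stop)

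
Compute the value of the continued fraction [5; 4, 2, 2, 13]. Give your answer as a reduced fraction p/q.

1542/295

Build up convergents one term at a time:
a_0 = 5: 5/1
a_1 = 4: 21/4
a_2 = 2: 47/9
a_3 = 2: 115/22
a_4 = 13: 1542/295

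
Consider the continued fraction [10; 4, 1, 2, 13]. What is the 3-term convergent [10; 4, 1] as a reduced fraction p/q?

Compute successive convergents:
a_0 = 10: 10/1
a_1 = 4: 41/4
a_2 = 1: 51/5

51/5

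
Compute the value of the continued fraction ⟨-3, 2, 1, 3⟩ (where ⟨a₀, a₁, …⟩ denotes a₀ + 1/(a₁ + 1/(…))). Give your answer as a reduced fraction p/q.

-29/11

Start with 3.
1 + 1/(3/1) = 1 + 1/3 = 4/3
2 + 1/(4/3) = 2 + 3/4 = 11/4
-3 + 1/(11/4) = -3 + 4/11 = -29/11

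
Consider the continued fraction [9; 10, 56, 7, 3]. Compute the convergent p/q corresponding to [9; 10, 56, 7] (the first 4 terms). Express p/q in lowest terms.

Use the convergent recurrence hₖ = aₖ·hₖ₋₁ + hₖ₋₂ (and likewise for the denominators kₖ):
a_0 = 9: 9/1
a_1 = 10: 91/10
a_2 = 56: 5105/561
a_3 = 7: 35826/3937

35826/3937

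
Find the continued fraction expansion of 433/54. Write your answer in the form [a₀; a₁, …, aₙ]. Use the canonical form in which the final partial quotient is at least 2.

433 = 8·54 + 1, so a_0 = 8
54 = 54·1 + 0, so a_1 = 54

[8; 54]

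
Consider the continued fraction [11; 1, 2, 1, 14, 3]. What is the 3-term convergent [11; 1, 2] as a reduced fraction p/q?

Start with 2.
1 + 1/(2/1) = 1 + 1/2 = 3/2
11 + 1/(3/2) = 11 + 2/3 = 35/3

35/3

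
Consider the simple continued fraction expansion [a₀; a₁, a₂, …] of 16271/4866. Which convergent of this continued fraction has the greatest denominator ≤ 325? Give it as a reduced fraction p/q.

107/32

List convergents until the denominator exceeds the bound:
a_0 = 3: 3/1  (≤ bound)
a_1 = 2: 7/2  (≤ bound)
a_2 = 1: 10/3  (≤ bound)
a_3 = 9: 97/29  (≤ bound)
a_4 = 1: 107/32  (≤ bound)
a_5 = 14: 1595/477  (> 325, stop)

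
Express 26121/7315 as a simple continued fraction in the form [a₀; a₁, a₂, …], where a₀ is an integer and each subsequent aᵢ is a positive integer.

Run the Euclidean algorithm, recording each quotient:
⌊26121/7315⌋ = 3, remainder 4176
⌊7315/4176⌋ = 1, remainder 3139
⌊4176/3139⌋ = 1, remainder 1037
⌊3139/1037⌋ = 3, remainder 28
⌊1037/28⌋ = 37, remainder 1
⌊28/1⌋ = 28, remainder 0

[3; 1, 1, 3, 37, 28]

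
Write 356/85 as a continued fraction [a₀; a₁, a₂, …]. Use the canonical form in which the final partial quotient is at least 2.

Apply division with remainder until the remainder is 0:
⌊356/85⌋ = 4, remainder 16
⌊85/16⌋ = 5, remainder 5
⌊16/5⌋ = 3, remainder 1
⌊5/1⌋ = 5, remainder 0

[4; 5, 3, 5]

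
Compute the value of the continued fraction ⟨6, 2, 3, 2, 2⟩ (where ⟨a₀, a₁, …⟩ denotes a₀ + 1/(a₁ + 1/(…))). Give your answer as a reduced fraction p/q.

Start with 2.
2 + 1/(2/1) = 2 + 1/2 = 5/2
3 + 1/(5/2) = 3 + 2/5 = 17/5
2 + 1/(17/5) = 2 + 5/17 = 39/17
6 + 1/(39/17) = 6 + 17/39 = 251/39

251/39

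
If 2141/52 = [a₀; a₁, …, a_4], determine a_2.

1

Run the Euclidean algorithm, recording each quotient:
2141 = 41·52 + 9, so a_0 = 41
52 = 5·9 + 7, so a_1 = 5
9 = 1·7 + 2, so a_2 = 1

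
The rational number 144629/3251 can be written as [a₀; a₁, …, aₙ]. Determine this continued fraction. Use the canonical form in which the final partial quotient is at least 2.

144629 ÷ 3251 → quotient 44, remainder 1585
3251 ÷ 1585 → quotient 2, remainder 81
1585 ÷ 81 → quotient 19, remainder 46
81 ÷ 46 → quotient 1, remainder 35
46 ÷ 35 → quotient 1, remainder 11
35 ÷ 11 → quotient 3, remainder 2
11 ÷ 2 → quotient 5, remainder 1
2 ÷ 1 → quotient 2, remainder 0

[44; 2, 19, 1, 1, 3, 5, 2]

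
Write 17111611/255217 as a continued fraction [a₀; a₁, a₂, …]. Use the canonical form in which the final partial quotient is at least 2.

[67; 21, 7, 12, 2, 4, 15]

⌊17111611/255217⌋ = 67, remainder 12072
⌊255217/12072⌋ = 21, remainder 1705
⌊12072/1705⌋ = 7, remainder 137
⌊1705/137⌋ = 12, remainder 61
⌊137/61⌋ = 2, remainder 15
⌊61/15⌋ = 4, remainder 1
⌊15/1⌋ = 15, remainder 0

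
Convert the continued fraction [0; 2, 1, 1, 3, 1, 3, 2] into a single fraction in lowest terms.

77/197

Start with 2.
3 + 1/(2/1) = 3 + 1/2 = 7/2
1 + 1/(7/2) = 1 + 2/7 = 9/7
3 + 1/(9/7) = 3 + 7/9 = 34/9
1 + 1/(34/9) = 1 + 9/34 = 43/34
1 + 1/(43/34) = 1 + 34/43 = 77/43
2 + 1/(77/43) = 2 + 43/77 = 197/77
0 + 1/(197/77) = 0 + 77/197 = 77/197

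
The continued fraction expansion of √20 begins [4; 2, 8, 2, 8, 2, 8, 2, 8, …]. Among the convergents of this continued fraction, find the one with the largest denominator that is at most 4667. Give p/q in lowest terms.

a_0 = 4: 4/1  (≤ bound)
a_1 = 2: 9/2  (≤ bound)
a_2 = 8: 76/17  (≤ bound)
a_3 = 2: 161/36  (≤ bound)
a_4 = 8: 1364/305  (≤ bound)
a_5 = 2: 2889/646  (≤ bound)
a_6 = 8: 24476/5473  (> 4667, stop)

2889/646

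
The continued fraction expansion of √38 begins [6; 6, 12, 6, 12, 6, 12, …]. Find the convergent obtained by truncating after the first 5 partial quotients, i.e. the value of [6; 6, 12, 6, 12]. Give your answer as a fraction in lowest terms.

33294/5401

Start with 12.
6 + 1/(12/1) = 6 + 1/12 = 73/12
12 + 1/(73/12) = 12 + 12/73 = 888/73
6 + 1/(888/73) = 6 + 73/888 = 5401/888
6 + 1/(5401/888) = 6 + 888/5401 = 33294/5401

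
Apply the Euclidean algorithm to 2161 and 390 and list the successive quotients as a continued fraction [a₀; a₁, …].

Repeatedly divide and take the remainder:
2161 = 5·390 + 211, so a_0 = 5
390 = 1·211 + 179, so a_1 = 1
211 = 1·179 + 32, so a_2 = 1
179 = 5·32 + 19, so a_3 = 5
32 = 1·19 + 13, so a_4 = 1
19 = 1·13 + 6, so a_5 = 1
13 = 2·6 + 1, so a_6 = 2
6 = 6·1 + 0, so a_7 = 6

[5; 1, 1, 5, 1, 1, 2, 6]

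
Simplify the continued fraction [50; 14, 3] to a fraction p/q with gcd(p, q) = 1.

2153/43

a_0 = 50: 50/1
a_1 = 14: 701/14
a_2 = 3: 2153/43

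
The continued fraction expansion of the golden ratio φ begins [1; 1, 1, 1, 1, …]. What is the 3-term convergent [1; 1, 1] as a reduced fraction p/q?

a_0 = 1: 1/1
a_1 = 1: 2/1
a_2 = 1: 3/2

3/2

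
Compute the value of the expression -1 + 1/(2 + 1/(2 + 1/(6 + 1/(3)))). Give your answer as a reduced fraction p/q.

Compute successive convergents:
a_0 = -1: -1/1
a_1 = 2: -1/2
a_2 = 2: -3/5
a_3 = 6: -19/32
a_4 = 3: -60/101

-60/101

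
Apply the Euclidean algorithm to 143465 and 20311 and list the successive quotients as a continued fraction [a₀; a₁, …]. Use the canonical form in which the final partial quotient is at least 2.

Apply division with remainder until the remainder is 0:
143465 ÷ 20311 → quotient 7, remainder 1288
20311 ÷ 1288 → quotient 15, remainder 991
1288 ÷ 991 → quotient 1, remainder 297
991 ÷ 297 → quotient 3, remainder 100
297 ÷ 100 → quotient 2, remainder 97
100 ÷ 97 → quotient 1, remainder 3
97 ÷ 3 → quotient 32, remainder 1
3 ÷ 1 → quotient 3, remainder 0

[7; 15, 1, 3, 2, 1, 32, 3]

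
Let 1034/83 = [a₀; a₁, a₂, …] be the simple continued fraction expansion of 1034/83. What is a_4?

3

Repeatedly divide and take the remainder:
1034 ÷ 83 → quotient 12, remainder 38
83 ÷ 38 → quotient 2, remainder 7
38 ÷ 7 → quotient 5, remainder 3
7 ÷ 3 → quotient 2, remainder 1
3 ÷ 1 → quotient 3, remainder 0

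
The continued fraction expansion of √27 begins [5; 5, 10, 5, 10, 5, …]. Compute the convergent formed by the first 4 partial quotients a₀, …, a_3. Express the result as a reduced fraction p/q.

1351/260

a_0 = 5: 5/1
a_1 = 5: 26/5
a_2 = 10: 265/51
a_3 = 5: 1351/260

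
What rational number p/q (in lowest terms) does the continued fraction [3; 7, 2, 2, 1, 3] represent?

605/193

Build up convergents one term at a time:
a_0 = 3: 3/1
a_1 = 7: 22/7
a_2 = 2: 47/15
a_3 = 2: 116/37
a_4 = 1: 163/52
a_5 = 3: 605/193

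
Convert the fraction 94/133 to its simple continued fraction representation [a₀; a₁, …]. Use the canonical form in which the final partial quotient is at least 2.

[0; 1, 2, 2, 2, 3, 2]

94 = 0·133 + 94, so a_0 = 0
133 = 1·94 + 39, so a_1 = 1
94 = 2·39 + 16, so a_2 = 2
39 = 2·16 + 7, so a_3 = 2
16 = 2·7 + 2, so a_4 = 2
7 = 3·2 + 1, so a_5 = 3
2 = 2·1 + 0, so a_6 = 2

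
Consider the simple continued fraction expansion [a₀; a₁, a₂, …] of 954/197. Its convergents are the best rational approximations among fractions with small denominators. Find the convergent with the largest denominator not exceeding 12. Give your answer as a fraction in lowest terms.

a_0 = 4: 4/1  (≤ bound)
a_1 = 1: 5/1  (≤ bound)
a_2 = 5: 29/6  (≤ bound)
a_3 = 2: 63/13  (> 12, stop)

29/6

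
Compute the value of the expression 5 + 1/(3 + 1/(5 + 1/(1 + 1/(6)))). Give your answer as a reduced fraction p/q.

Work from the innermost term outward:
Start with 6.
1 + 1/(6/1) = 1 + 1/6 = 7/6
5 + 1/(7/6) = 5 + 6/7 = 41/7
3 + 1/(41/7) = 3 + 7/41 = 130/41
5 + 1/(130/41) = 5 + 41/130 = 691/130

691/130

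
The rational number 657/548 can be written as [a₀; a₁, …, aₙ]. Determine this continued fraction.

657 = 1·548 + 109, so a_0 = 1
548 = 5·109 + 3, so a_1 = 5
109 = 36·3 + 1, so a_2 = 36
3 = 3·1 + 0, so a_3 = 3

[1; 5, 36, 3]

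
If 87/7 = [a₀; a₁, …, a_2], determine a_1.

2

⌊87/7⌋ = 12, remainder 3
⌊7/3⌋ = 2, remainder 1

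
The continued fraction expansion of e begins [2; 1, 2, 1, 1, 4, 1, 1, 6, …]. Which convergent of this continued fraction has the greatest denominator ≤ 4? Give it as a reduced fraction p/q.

11/4

List convergents until the denominator exceeds the bound:
a_0 = 2: 2/1  (≤ bound)
a_1 = 1: 3/1  (≤ bound)
a_2 = 2: 8/3  (≤ bound)
a_3 = 1: 11/4  (≤ bound)
a_4 = 1: 19/7  (> 4, stop)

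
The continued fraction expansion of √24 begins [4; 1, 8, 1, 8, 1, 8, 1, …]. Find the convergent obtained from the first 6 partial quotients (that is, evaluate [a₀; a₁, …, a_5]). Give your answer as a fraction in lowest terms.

a_0 = 4: 4/1
a_1 = 1: 5/1
a_2 = 8: 44/9
a_3 = 1: 49/10
a_4 = 8: 436/89
a_5 = 1: 485/99

485/99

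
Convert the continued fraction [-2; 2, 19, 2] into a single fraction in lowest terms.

Start with 2.
19 + 1/(2/1) = 19 + 1/2 = 39/2
2 + 1/(39/2) = 2 + 2/39 = 80/39
-2 + 1/(80/39) = -2 + 39/80 = -121/80

-121/80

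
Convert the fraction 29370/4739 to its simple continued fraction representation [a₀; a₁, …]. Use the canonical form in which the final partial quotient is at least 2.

[6; 5, 15, 1, 6, 2, 1, 2]

29370 = 6·4739 + 936, so a_0 = 6
4739 = 5·936 + 59, so a_1 = 5
936 = 15·59 + 51, so a_2 = 15
59 = 1·51 + 8, so a_3 = 1
51 = 6·8 + 3, so a_4 = 6
8 = 2·3 + 2, so a_5 = 2
3 = 1·2 + 1, so a_6 = 1
2 = 2·1 + 0, so a_7 = 2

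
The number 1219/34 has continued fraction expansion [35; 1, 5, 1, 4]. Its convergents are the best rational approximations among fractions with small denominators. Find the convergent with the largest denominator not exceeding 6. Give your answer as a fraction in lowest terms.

a_0 = 35: 35/1  (≤ bound)
a_1 = 1: 36/1  (≤ bound)
a_2 = 5: 215/6  (≤ bound)
a_3 = 1: 251/7  (> 6, stop)

215/6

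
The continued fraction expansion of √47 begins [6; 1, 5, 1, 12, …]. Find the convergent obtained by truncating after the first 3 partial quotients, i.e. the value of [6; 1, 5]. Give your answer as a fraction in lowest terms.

Start with 5.
1 + 1/(5/1) = 1 + 1/5 = 6/5
6 + 1/(6/5) = 6 + 5/6 = 41/6

41/6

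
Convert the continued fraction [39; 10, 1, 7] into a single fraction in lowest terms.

Start with 7.
1 + 1/(7/1) = 1 + 1/7 = 8/7
10 + 1/(8/7) = 10 + 7/8 = 87/8
39 + 1/(87/8) = 39 + 8/87 = 3401/87

3401/87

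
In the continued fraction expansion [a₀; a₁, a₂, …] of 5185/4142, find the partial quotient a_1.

3

Run the Euclidean algorithm, recording each quotient:
5185 = 1·4142 + 1043, so a_0 = 1
4142 = 3·1043 + 1013, so a_1 = 3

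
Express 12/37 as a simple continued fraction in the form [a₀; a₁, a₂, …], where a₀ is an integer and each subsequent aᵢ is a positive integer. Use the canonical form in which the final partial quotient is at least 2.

[0; 3, 12]

⌊12/37⌋ = 0, remainder 12
⌊37/12⌋ = 3, remainder 1
⌊12/1⌋ = 12, remainder 0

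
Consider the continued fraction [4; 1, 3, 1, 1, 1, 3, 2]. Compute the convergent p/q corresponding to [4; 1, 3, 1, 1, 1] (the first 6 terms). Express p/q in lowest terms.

67/14

Compute successive convergents:
a_0 = 4: 4/1
a_1 = 1: 5/1
a_2 = 3: 19/4
a_3 = 1: 24/5
a_4 = 1: 43/9
a_5 = 1: 67/14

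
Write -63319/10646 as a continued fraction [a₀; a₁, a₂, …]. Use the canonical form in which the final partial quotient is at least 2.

[-6; 19, 8, 1, 5, 3, 3]

-63319 = -6·10646 + 557, so a_0 = -6
10646 = 19·557 + 63, so a_1 = 19
557 = 8·63 + 53, so a_2 = 8
63 = 1·53 + 10, so a_3 = 1
53 = 5·10 + 3, so a_4 = 5
10 = 3·3 + 1, so a_5 = 3
3 = 3·1 + 0, so a_6 = 3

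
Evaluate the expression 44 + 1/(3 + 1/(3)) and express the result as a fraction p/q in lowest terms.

a_0 = 44: 44/1
a_1 = 3: 133/3
a_2 = 3: 443/10

443/10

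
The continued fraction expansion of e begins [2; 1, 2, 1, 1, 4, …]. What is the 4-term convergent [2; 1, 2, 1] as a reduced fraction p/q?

Start with 1.
2 + 1/(1/1) = 2 + 1/1 = 3/1
1 + 1/(3/1) = 1 + 1/3 = 4/3
2 + 1/(4/3) = 2 + 3/4 = 11/4

11/4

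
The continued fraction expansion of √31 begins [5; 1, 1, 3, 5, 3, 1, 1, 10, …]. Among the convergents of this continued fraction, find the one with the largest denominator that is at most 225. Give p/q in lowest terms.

a_0 = 5: 5/1  (≤ bound)
a_1 = 1: 6/1  (≤ bound)
a_2 = 1: 11/2  (≤ bound)
a_3 = 3: 39/7  (≤ bound)
a_4 = 5: 206/37  (≤ bound)
a_5 = 3: 657/118  (≤ bound)
a_6 = 1: 863/155  (≤ bound)
a_7 = 1: 1520/273  (> 225, stop)

863/155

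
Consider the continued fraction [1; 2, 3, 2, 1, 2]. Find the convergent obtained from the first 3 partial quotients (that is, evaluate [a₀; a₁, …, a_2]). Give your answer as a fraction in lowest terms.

10/7

Compute successive convergents:
a_0 = 1: 1/1
a_1 = 2: 3/2
a_2 = 3: 10/7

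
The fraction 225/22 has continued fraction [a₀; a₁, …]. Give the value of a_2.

Apply division with remainder until the remainder is 0:
⌊225/22⌋ = 10, remainder 5
⌊22/5⌋ = 4, remainder 2
⌊5/2⌋ = 2, remainder 1

2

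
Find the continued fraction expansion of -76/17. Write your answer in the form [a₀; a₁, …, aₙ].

[-5; 1, 1, 8]

Apply division with remainder until the remainder is 0:
-76 ÷ 17 → quotient -5, remainder 9
17 ÷ 9 → quotient 1, remainder 8
9 ÷ 8 → quotient 1, remainder 1
8 ÷ 1 → quotient 8, remainder 0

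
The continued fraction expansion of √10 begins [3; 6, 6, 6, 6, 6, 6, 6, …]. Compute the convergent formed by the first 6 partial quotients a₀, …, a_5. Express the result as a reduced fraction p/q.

27379/8658

a_0 = 3: 3/1
a_1 = 6: 19/6
a_2 = 6: 117/37
a_3 = 6: 721/228
a_4 = 6: 4443/1405
a_5 = 6: 27379/8658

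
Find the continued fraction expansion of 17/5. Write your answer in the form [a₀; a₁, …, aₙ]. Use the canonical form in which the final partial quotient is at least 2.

[3; 2, 2]

17 ÷ 5 → quotient 3, remainder 2
5 ÷ 2 → quotient 2, remainder 1
2 ÷ 1 → quotient 2, remainder 0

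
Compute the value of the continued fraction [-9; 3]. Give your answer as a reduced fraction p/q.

Use the convergent recurrence hₖ = aₖ·hₖ₋₁ + hₖ₋₂ (and likewise for the denominators kₖ):
a_0 = -9: -9/1
a_1 = 3: -26/3

-26/3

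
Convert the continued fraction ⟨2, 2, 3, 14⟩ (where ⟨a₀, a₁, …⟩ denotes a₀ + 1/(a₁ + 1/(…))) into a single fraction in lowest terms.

243/100

Start with 14.
3 + 1/(14/1) = 3 + 1/14 = 43/14
2 + 1/(43/14) = 2 + 14/43 = 100/43
2 + 1/(100/43) = 2 + 43/100 = 243/100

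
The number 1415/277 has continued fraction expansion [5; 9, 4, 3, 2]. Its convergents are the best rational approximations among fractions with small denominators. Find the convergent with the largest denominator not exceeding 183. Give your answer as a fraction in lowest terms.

List convergents until the denominator exceeds the bound:
a_0 = 5: 5/1  (≤ bound)
a_1 = 9: 46/9  (≤ bound)
a_2 = 4: 189/37  (≤ bound)
a_3 = 3: 613/120  (≤ bound)
a_4 = 2: 1415/277  (> 183, stop)

613/120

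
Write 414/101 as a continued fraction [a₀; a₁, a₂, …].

414 = 4·101 + 10, so a_0 = 4
101 = 10·10 + 1, so a_1 = 10
10 = 10·1 + 0, so a_2 = 10

[4; 10, 10]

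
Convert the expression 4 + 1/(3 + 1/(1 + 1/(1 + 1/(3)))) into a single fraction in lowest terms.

107/25

Start with 3.
1 + 1/(3/1) = 1 + 1/3 = 4/3
1 + 1/(4/3) = 1 + 3/4 = 7/4
3 + 1/(7/4) = 3 + 4/7 = 25/7
4 + 1/(25/7) = 4 + 7/25 = 107/25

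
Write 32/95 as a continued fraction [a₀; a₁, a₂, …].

32 ÷ 95 → quotient 0, remainder 32
95 ÷ 32 → quotient 2, remainder 31
32 ÷ 31 → quotient 1, remainder 1
31 ÷ 1 → quotient 31, remainder 0

[0; 2, 1, 31]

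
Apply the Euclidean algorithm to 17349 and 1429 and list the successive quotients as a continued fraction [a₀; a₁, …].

[12; 7, 9, 7, 3]

17349 = 12·1429 + 201, so a_0 = 12
1429 = 7·201 + 22, so a_1 = 7
201 = 9·22 + 3, so a_2 = 9
22 = 7·3 + 1, so a_3 = 7
3 = 3·1 + 0, so a_4 = 3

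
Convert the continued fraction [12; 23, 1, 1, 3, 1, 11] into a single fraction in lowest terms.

30070/2497

Collapse the nested fraction from the inside out:
Start with 11.
1 + 1/(11/1) = 1 + 1/11 = 12/11
3 + 1/(12/11) = 3 + 11/12 = 47/12
1 + 1/(47/12) = 1 + 12/47 = 59/47
1 + 1/(59/47) = 1 + 47/59 = 106/59
23 + 1/(106/59) = 23 + 59/106 = 2497/106
12 + 1/(2497/106) = 12 + 106/2497 = 30070/2497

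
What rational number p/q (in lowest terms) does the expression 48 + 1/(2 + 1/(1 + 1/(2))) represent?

Work from the innermost term outward:
Start with 2.
1 + 1/(2/1) = 1 + 1/2 = 3/2
2 + 1/(3/2) = 2 + 2/3 = 8/3
48 + 1/(8/3) = 48 + 3/8 = 387/8

387/8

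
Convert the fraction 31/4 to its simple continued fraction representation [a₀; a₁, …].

[7; 1, 3]

Apply division with remainder until the remainder is 0:
31 = 7·4 + 3, so a_0 = 7
4 = 1·3 + 1, so a_1 = 1
3 = 3·1 + 0, so a_2 = 3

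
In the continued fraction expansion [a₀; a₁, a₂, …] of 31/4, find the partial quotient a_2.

Run the Euclidean algorithm, recording each quotient:
⌊31/4⌋ = 7, remainder 3
⌊4/3⌋ = 1, remainder 1
⌊3/1⌋ = 3, remainder 0

3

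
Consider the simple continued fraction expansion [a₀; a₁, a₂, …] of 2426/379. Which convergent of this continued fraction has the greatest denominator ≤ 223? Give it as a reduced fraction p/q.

1197/187

a_0 = 6: 6/1  (≤ bound)
a_1 = 2: 13/2  (≤ bound)
a_2 = 2: 32/5  (≤ bound)
a_3 = 37: 1197/187  (≤ bound)
a_4 = 2: 2426/379  (> 223, stop)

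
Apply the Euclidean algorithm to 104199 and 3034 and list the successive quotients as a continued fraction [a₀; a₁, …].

Repeatedly divide and take the remainder:
104199 = 34·3034 + 1043, so a_0 = 34
3034 = 2·1043 + 948, so a_1 = 2
1043 = 1·948 + 95, so a_2 = 1
948 = 9·95 + 93, so a_3 = 9
95 = 1·93 + 2, so a_4 = 1
93 = 46·2 + 1, so a_5 = 46
2 = 2·1 + 0, so a_6 = 2

[34; 2, 1, 9, 1, 46, 2]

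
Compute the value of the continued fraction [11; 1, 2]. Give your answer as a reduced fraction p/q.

35/3

Start with 2.
1 + 1/(2/1) = 1 + 1/2 = 3/2
11 + 1/(3/2) = 11 + 2/3 = 35/3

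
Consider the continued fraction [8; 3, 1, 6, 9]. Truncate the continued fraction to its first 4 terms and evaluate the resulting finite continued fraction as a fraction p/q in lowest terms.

223/27

Compute successive convergents:
a_0 = 8: 8/1
a_1 = 3: 25/3
a_2 = 1: 33/4
a_3 = 6: 223/27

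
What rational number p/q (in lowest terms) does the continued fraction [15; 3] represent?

46/3

Start with 3.
15 + 1/(3/1) = 15 + 1/3 = 46/3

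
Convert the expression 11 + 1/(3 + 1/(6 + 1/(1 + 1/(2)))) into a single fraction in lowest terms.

713/63

Build up convergents one term at a time:
a_0 = 11: 11/1
a_1 = 3: 34/3
a_2 = 6: 215/19
a_3 = 1: 249/22
a_4 = 2: 713/63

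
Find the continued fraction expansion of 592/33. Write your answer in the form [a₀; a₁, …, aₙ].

[17; 1, 15, 2]

592 = 17·33 + 31, so a_0 = 17
33 = 1·31 + 2, so a_1 = 1
31 = 15·2 + 1, so a_2 = 15
2 = 2·1 + 0, so a_3 = 2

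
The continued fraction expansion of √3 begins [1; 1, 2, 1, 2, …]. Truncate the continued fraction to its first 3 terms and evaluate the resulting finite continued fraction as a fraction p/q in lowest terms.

a_0 = 1: 1/1
a_1 = 1: 2/1
a_2 = 2: 5/3

5/3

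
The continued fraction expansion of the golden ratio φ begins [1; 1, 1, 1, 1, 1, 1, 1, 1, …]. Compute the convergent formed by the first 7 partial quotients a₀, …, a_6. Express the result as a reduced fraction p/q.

21/13

Compute successive convergents:
a_0 = 1: 1/1
a_1 = 1: 2/1
a_2 = 1: 3/2
a_3 = 1: 5/3
a_4 = 1: 8/5
a_5 = 1: 13/8
a_6 = 1: 21/13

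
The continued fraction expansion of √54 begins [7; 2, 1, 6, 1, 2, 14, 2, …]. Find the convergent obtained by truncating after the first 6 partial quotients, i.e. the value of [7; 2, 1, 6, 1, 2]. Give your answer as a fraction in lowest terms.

485/66

Build up convergents one term at a time:
a_0 = 7: 7/1
a_1 = 2: 15/2
a_2 = 1: 22/3
a_3 = 6: 147/20
a_4 = 1: 169/23
a_5 = 2: 485/66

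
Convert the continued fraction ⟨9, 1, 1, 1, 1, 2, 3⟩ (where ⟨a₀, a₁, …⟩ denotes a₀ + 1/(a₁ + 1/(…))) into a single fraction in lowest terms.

a_0 = 9: 9/1
a_1 = 1: 10/1
a_2 = 1: 19/2
a_3 = 1: 29/3
a_4 = 1: 48/5
a_5 = 2: 125/13
a_6 = 3: 423/44

423/44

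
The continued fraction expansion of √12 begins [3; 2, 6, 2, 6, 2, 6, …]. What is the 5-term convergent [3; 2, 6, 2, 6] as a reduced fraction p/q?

627/181

a_0 = 3: 3/1
a_1 = 2: 7/2
a_2 = 6: 45/13
a_3 = 2: 97/28
a_4 = 6: 627/181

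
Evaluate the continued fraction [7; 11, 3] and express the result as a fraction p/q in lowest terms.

Build up convergents one term at a time:
a_0 = 7: 7/1
a_1 = 11: 78/11
a_2 = 3: 241/34

241/34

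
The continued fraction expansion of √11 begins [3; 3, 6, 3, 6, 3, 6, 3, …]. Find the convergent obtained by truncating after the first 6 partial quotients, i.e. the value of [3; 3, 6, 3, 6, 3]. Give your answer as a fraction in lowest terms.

Collapse the nested fraction from the inside out:
Start with 3.
6 + 1/(3/1) = 6 + 1/3 = 19/3
3 + 1/(19/3) = 3 + 3/19 = 60/19
6 + 1/(60/19) = 6 + 19/60 = 379/60
3 + 1/(379/60) = 3 + 60/379 = 1197/379
3 + 1/(1197/379) = 3 + 379/1197 = 3970/1197

3970/1197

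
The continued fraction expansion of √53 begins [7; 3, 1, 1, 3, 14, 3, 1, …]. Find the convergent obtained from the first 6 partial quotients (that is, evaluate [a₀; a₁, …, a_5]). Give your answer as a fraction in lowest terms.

2599/357

Start with 14.
3 + 1/(14/1) = 3 + 1/14 = 43/14
1 + 1/(43/14) = 1 + 14/43 = 57/43
1 + 1/(57/43) = 1 + 43/57 = 100/57
3 + 1/(100/57) = 3 + 57/100 = 357/100
7 + 1/(357/100) = 7 + 100/357 = 2599/357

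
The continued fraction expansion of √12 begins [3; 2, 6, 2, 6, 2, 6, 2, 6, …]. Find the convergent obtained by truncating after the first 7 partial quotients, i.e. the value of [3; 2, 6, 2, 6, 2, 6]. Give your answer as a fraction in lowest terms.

8733/2521

Use the convergent recurrence hₖ = aₖ·hₖ₋₁ + hₖ₋₂ (and likewise for the denominators kₖ):
a_0 = 3: 3/1
a_1 = 2: 7/2
a_2 = 6: 45/13
a_3 = 2: 97/28
a_4 = 6: 627/181
a_5 = 2: 1351/390
a_6 = 6: 8733/2521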